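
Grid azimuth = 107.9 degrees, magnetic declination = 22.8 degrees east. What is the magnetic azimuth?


magnetic azimuth = grid azimuth - declination (east +ve)
mag_az = 107.9 - 22.8 = 85.1 degrees

85.1 degrees


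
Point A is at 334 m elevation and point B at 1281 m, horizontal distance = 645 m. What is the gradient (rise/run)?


gradient = (1281 - 334) / 645 = 947 / 645 = 1.4682

1.4682


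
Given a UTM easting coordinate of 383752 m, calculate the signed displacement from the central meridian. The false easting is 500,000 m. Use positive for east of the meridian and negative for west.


displacement = 383752 - 500000 = -116248 m

-116248 m


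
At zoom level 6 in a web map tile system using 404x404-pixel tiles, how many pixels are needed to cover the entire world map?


tiles per axis = 2^6 = 64
total tiles = 64^2 = 4096
pixels per axis = 64 * 404 = 25856
total pixels = 25856^2 = 668532736

668532736 pixels


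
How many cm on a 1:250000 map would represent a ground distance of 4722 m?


map_cm = 4722 * 100 / 250000 = 1.8888 cm ≈ 1.89 cm

1.89 cm


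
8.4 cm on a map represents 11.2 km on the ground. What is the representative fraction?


ground = 11.2 km = 1120000 cm; RF denominator = ground / map = 1120000 / 8.4 ≈ 133333; RF = 1:133333

1:133333


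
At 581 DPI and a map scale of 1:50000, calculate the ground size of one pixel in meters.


pixel_cm = 2.54 / 581 ≈ 0.004372 cm
ground = pixel_cm * 50000 / 100 = 2.54 * 50000 / (581 * 100) = 127000 / 58100 ≈ 2.19 m

2.19 m


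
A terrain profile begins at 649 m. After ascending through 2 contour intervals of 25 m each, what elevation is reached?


elevation = 649 + 2 * 25 = 699 m

699 m


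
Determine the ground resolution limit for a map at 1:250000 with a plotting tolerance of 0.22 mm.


ground = 0.22 mm * 250000 / 1000 = 55.0 m

55.0 m


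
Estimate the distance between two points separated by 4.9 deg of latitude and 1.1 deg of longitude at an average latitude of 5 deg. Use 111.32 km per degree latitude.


dlat_km = 4.9 * 111.32 = 545.468
dlon_km = 1.1 * 111.32 * cos(5) ≈ 121.986
dist = sqrt(545.468^2 + 121.986^2) ≈ 558.9 km

558.9 km


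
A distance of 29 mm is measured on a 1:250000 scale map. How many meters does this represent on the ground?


ground = 29 mm * 250000 / 1000 = 7250.0 m

7250.0 m


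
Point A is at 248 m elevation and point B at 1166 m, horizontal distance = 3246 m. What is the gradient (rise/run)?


gradient = (1166 - 248) / 3246 = 918 / 3246 = 0.2828

0.2828


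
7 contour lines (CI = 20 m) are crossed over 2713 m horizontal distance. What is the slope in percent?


elevation change = 7 * 20 = 140 m
slope = 140 / 2713 * 100 = 5.2%

5.2%


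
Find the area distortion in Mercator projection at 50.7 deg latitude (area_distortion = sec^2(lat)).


area_distortion = 1/cos^2(50.7) = 2.493

2.493


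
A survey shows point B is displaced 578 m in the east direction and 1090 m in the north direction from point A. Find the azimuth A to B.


az = atan2(578, 1090) = 27.9 deg
adjusted to 0-360: 27.9 degrees

27.9 degrees


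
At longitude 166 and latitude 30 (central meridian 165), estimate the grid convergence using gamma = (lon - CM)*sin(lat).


gamma = (166 - 165) * sin(30) = 1 * 0.5 = 0.5 degrees

0.5 degrees


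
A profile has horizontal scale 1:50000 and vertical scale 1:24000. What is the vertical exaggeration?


VE = horizontal_scale / vertical_scale = 50000 / 24000 ≈ 2.1

2.1x


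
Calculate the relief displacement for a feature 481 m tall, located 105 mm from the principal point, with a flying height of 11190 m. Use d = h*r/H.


d = h * r / H = 481 * 105 / 11190 = 4.51 mm

4.51 mm


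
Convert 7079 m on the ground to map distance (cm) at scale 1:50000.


map_cm = 7079 * 100 / 50000 = 14.158 cm ≈ 14.16 cm

14.16 cm


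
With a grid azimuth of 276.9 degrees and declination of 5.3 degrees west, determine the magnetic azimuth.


magnetic azimuth = grid azimuth - declination (east +ve)
mag_az = 276.9 - -5.3 = 282.2 degrees

282.2 degrees


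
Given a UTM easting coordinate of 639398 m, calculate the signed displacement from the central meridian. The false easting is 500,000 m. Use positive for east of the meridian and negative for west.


displacement = 639398 - 500000 = 139398 m

139398 m


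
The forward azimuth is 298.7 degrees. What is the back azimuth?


back azimuth = (298.7 + 180) mod 360 = 118.7 degrees

118.7 degrees


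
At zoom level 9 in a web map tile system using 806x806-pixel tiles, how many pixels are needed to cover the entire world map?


tiles per axis = 2^9 = 512
total tiles = 512^2 = 262144
pixels per axis = 512 * 806 = 412672
total pixels = 412672^2 = 170298179584

170298179584 pixels


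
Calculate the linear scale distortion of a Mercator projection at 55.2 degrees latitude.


SF = 1 / cos(55.2) = 1 / 0.570714 = 1.752

1.752


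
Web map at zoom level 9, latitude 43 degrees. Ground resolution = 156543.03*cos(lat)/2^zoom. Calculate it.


res = 156543.03 * cos(43) / 2^9 = 156543.03 * 0.7313537 / 512 = 223.61 m/pixel

223.61 m/pixel


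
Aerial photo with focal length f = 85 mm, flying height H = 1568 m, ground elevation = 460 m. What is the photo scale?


scale = f / (H - h) = 85 mm / 1108 m = 85 / 1108000 = 1:13035

1:13035


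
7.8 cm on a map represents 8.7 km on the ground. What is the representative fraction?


ground = 8.7 km = 870000 cm; RF denominator = ground / map = 870000 / 7.8 ≈ 111538; RF = 1:111538

1:111538


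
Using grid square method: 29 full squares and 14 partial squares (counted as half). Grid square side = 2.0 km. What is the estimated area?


effective squares = 29 + 14 * 0.5 = 36.0
area = 36.0 * 4.0 = 144.0 km^2

144.0 km^2


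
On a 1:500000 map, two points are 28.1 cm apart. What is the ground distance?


ground = 28.1 cm * 500000 / 100 = 140500.0 m = 140.5 km

140.5 km


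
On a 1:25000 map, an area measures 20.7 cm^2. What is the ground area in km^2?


ground_area = 20.7 * (25000/100)^2 = 1293750.0 m^2 = 1.29375 km^2 ≈ 1.294 km^2

1.294 km^2


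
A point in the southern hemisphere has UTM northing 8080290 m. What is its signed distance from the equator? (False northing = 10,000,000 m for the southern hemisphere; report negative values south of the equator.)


For southern: actual = 8080290 - 10000000 = -1919710 m

-1919710 m


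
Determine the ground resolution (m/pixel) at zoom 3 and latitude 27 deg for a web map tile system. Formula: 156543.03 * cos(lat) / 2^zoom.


res = 156543.03 * cos(27) / 2^3 = 156543.03 * 0.89100652 / 8 = 17435.11 m/pixel

17435.11 m/pixel


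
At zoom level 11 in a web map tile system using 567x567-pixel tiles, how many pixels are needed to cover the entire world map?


tiles per axis = 2^11 = 2048
total tiles = 2048^2 = 4194304
pixels per axis = 2048 * 567 = 1161216
total pixels = 1161216^2 = 1348422598656

1348422598656 pixels


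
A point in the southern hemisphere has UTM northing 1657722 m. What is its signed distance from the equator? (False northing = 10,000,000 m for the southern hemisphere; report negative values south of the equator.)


For southern: actual = 1657722 - 10000000 = -8342278 m

-8342278 m


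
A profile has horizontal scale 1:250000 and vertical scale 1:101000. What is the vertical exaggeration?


VE = horizontal_scale / vertical_scale = 250000 / 101000 ≈ 2.5

2.5x


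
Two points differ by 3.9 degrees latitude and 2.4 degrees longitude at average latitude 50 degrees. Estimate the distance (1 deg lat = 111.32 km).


dlat_km = 3.9 * 111.32 = 434.148
dlon_km = 2.4 * 111.32 * cos(50) ≈ 171.732
dist = sqrt(434.148^2 + 171.732^2) ≈ 466.9 km

466.9 km


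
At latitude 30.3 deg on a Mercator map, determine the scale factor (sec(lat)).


SF = 1 / cos(30.3) = 1 / 0.863396 = 1.158

1.158


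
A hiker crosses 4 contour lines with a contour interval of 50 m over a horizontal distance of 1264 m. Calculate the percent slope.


elevation change = 4 * 50 = 200 m
slope = 200 / 1264 * 100 = 15.8%

15.8%


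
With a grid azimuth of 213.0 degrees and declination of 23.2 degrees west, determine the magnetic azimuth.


magnetic azimuth = grid azimuth - declination (east +ve)
mag_az = 213.0 - -23.2 = 236.2 degrees

236.2 degrees


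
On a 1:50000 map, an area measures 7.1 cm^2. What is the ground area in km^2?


ground_area = 7.1 * (50000/100)^2 = 1775000.0 m^2 = 1.775 km^2

1.775 km^2


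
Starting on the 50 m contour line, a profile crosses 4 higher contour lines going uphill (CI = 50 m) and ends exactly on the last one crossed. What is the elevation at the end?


elevation = 50 + 4 * 50 = 250 m

250 m


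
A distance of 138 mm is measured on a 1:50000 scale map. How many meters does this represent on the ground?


ground = 138 mm * 50000 / 1000 = 6900.0 m

6900.0 m


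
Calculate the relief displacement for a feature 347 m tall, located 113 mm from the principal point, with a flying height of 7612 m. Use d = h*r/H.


d = h * r / H = 347 * 113 / 7612 = 5.15 mm

5.15 mm


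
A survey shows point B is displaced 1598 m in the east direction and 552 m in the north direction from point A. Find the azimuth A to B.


az = atan2(1598, 552) = 70.9 deg
adjusted to 0-360: 70.9 degrees

70.9 degrees


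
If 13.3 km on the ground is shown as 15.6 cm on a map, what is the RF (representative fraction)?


ground = 13.3 km = 1330000 cm; RF denominator = ground / map = 1330000 / 15.6 ≈ 85256; RF = 1:85256

1:85256


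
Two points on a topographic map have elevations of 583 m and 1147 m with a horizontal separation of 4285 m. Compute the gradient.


gradient = (1147 - 583) / 4285 = 564 / 4285 = 0.1316

0.1316


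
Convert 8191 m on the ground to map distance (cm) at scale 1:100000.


map_cm = 8191 * 100 / 100000 = 8.191 cm ≈ 8.19 cm

8.19 cm


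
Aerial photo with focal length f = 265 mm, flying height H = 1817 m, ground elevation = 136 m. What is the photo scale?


scale = f / (H - h) = 265 mm / 1681 m = 265 / 1681000 = 1:6343

1:6343


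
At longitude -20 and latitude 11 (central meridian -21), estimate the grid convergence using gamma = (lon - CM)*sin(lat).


gamma = (-20 - -21) * sin(11) = 1 * 0.190809 = 0.191 degrees

0.191 degrees


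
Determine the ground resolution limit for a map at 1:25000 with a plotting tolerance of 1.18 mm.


ground = 1.18 mm * 25000 / 1000 = 29.5 m

29.5 m


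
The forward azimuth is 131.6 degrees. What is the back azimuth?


back azimuth = (131.6 + 180) mod 360 = 311.6 degrees

311.6 degrees


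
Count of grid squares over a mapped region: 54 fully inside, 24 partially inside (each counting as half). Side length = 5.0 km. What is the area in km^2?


effective squares = 54 + 24 * 0.5 = 66.0
area = 66.0 * 25.0 = 1650.0 km^2

1650.0 km^2


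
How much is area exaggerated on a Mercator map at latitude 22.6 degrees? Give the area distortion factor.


area_distortion = 1/cos^2(22.6) = 1.173

1.173


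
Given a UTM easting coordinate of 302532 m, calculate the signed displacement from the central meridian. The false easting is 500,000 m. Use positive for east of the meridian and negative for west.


displacement = 302532 - 500000 = -197468 m

-197468 m


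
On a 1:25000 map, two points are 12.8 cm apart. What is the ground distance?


ground = 12.8 cm * 25000 / 100 = 3200.0 m = 3.2 km

3.2 km


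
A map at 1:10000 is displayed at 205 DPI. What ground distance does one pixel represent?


pixel_cm = 2.54 / 205 ≈ 0.01239 cm
ground = pixel_cm * 10000 / 100 = 2.54 * 10000 / (205 * 100) = 25400 / 20500 ≈ 1.24 m

1.24 m


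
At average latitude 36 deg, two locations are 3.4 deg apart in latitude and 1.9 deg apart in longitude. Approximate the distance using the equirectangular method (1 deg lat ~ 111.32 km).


dlat_km = 3.4 * 111.32 = 378.488
dlon_km = 1.9 * 111.32 * cos(36) ≈ 171.114
dist = sqrt(378.488^2 + 171.114^2) ≈ 415.4 km

415.4 km


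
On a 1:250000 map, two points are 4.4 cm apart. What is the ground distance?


ground = 4.4 cm * 250000 / 100 = 11000.0 m = 11.0 km

11.0 km


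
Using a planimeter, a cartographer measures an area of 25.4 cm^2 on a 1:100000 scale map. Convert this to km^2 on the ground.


ground_area = 25.4 * (100000/100)^2 = 25400000.0 m^2 = 25.4 km^2

25.4 km^2


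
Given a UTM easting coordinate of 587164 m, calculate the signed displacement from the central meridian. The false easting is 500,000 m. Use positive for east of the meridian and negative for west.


displacement = 587164 - 500000 = 87164 m

87164 m


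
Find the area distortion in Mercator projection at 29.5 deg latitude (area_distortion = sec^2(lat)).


area_distortion = 1/cos^2(29.5) = 1.32

1.32


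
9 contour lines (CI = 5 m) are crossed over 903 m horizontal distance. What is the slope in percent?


elevation change = 9 * 5 = 45 m
slope = 45 / 903 * 100 = 5.0%

5.0%


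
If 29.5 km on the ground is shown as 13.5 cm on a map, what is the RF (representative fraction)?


ground = 29.5 km = 2950000 cm; RF denominator = ground / map = 2950000 / 13.5 ≈ 218519; RF = 1:218519

1:218519


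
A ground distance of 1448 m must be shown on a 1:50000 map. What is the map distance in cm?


map_cm = 1448 * 100 / 50000 = 2.896 cm ≈ 2.9 cm

2.9 cm


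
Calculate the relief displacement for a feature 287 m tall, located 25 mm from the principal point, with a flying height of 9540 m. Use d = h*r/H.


d = h * r / H = 287 * 25 / 9540 = 0.75 mm

0.75 mm


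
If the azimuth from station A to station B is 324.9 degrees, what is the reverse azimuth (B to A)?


back azimuth = (324.9 + 180) mod 360 = 144.9 degrees

144.9 degrees


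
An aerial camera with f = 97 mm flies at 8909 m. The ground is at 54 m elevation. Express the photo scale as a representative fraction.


scale = f / (H - h) = 97 mm / 8855 m = 97 / 8855000 = 1:91289

1:91289


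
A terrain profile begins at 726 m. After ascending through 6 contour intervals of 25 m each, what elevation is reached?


elevation = 726 + 6 * 25 = 876 m

876 m


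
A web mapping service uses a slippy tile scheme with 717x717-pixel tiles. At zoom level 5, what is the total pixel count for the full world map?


tiles per axis = 2^5 = 32
total tiles = 32^2 = 1024
pixels per axis = 32 * 717 = 22944
total pixels = 22944^2 = 526427136

526427136 pixels


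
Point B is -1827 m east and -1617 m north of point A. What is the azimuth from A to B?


az = atan2(-1827, -1617) = -131.5 deg
adjusted to 0-360: 228.5 degrees

228.5 degrees


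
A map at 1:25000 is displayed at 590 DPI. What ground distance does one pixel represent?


pixel_cm = 2.54 / 590 ≈ 0.004305 cm
ground = pixel_cm * 25000 / 100 = 2.54 * 25000 / (590 * 100) = 63500 / 59000 ≈ 1.08 m

1.08 m


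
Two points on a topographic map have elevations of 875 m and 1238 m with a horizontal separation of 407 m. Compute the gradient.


gradient = (1238 - 875) / 407 = 363 / 407 = 0.8919

0.8919


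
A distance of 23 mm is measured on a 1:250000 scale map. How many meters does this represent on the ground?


ground = 23 mm * 250000 / 1000 = 5750.0 m

5750.0 m


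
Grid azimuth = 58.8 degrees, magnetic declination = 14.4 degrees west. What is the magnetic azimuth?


magnetic azimuth = grid azimuth - declination (east +ve)
mag_az = 58.8 - -14.4 = 73.2 degrees

73.2 degrees


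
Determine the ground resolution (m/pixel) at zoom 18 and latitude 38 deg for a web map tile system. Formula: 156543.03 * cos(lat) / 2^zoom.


res = 156543.03 * cos(38) / 2^18 = 156543.03 * 0.78801075 / 262144 = 0.47 m/pixel

0.47 m/pixel


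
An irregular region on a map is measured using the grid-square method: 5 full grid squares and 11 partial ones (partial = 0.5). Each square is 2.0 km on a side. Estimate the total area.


effective squares = 5 + 11 * 0.5 = 10.5
area = 10.5 * 4.0 = 42.0 km^2

42.0 km^2


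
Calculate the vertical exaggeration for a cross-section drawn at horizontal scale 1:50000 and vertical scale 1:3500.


VE = horizontal_scale / vertical_scale = 50000 / 3500 ≈ 14.3

14.3x


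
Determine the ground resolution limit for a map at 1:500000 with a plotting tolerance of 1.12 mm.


ground = 1.12 mm * 500000 / 1000 = 560.0 m

560.0 m


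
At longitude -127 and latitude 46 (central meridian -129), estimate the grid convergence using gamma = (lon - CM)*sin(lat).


gamma = (-127 - -129) * sin(46) = 2 * 0.71934 = 1.439 degrees

1.439 degrees


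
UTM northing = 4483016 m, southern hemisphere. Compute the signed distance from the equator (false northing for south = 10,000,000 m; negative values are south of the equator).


For southern: actual = 4483016 - 10000000 = -5516984 m

-5516984 m


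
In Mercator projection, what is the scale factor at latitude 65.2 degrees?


SF = 1 / cos(65.2) = 1 / 0.419452 = 2.384

2.384


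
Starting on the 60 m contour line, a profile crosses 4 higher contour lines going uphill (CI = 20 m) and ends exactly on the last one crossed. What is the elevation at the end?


elevation = 60 + 4 * 20 = 140 m

140 m


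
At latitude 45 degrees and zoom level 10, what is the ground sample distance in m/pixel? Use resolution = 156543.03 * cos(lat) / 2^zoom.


res = 156543.03 * cos(45) / 2^10 = 156543.03 * 0.70710678 / 1024 = 108.1 m/pixel

108.1 m/pixel


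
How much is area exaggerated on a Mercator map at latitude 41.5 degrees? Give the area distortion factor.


area_distortion = 1/cos^2(41.5) = 1.783

1.783


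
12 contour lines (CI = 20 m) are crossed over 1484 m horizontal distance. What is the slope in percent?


elevation change = 12 * 20 = 240 m
slope = 240 / 1484 * 100 = 16.2%

16.2%


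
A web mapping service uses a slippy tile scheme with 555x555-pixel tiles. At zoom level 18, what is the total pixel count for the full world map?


tiles per axis = 2^18 = 262144
total tiles = 262144^2 = 68719476736
pixels per axis = 262144 * 555 = 145489920
total pixels = 145489920^2 = 21167316821606400

21167316821606400 pixels


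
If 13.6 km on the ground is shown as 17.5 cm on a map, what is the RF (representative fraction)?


ground = 13.6 km = 1360000 cm; RF denominator = ground / map = 1360000 / 17.5 ≈ 77714; RF = 1:77714

1:77714


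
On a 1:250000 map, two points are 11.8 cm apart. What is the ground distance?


ground = 11.8 cm * 250000 / 100 = 29500.0 m = 29.5 km

29.5 km


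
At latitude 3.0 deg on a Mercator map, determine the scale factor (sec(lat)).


SF = 1 / cos(3.0) = 1 / 0.99863 = 1.001

1.001


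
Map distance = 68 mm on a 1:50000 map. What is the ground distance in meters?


ground = 68 mm * 50000 / 1000 = 3400.0 m

3400.0 m


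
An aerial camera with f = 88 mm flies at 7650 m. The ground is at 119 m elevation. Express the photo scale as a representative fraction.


scale = f / (H - h) = 88 mm / 7531 m = 88 / 7531000 = 1:85580

1:85580


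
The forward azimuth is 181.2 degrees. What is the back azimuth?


back azimuth = (181.2 + 180) mod 360 = 1.2 degrees

1.2 degrees


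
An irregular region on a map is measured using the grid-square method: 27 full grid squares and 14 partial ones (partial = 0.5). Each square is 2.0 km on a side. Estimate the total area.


effective squares = 27 + 14 * 0.5 = 34.0
area = 34.0 * 4.0 = 136.0 km^2

136.0 km^2


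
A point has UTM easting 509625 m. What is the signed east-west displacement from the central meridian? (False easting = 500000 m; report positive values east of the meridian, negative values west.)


displacement = 509625 - 500000 = 9625 m

9625 m


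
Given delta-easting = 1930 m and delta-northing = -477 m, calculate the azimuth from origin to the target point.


az = atan2(1930, -477) = 103.9 deg
adjusted to 0-360: 103.9 degrees

103.9 degrees


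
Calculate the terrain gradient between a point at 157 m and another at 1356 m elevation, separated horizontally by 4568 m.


gradient = (1356 - 157) / 4568 = 1199 / 4568 = 0.2625

0.2625


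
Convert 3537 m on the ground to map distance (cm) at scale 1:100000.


map_cm = 3537 * 100 / 100000 = 3.537 cm ≈ 3.54 cm

3.54 cm


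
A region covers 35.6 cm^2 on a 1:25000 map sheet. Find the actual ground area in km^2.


ground_area = 35.6 * (25000/100)^2 = 2225000.0 m^2 = 2.225 km^2

2.225 km^2


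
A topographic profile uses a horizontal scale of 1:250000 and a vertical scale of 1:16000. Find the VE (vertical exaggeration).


VE = horizontal_scale / vertical_scale = 250000 / 16000 = 15.625 ≈ 15.6

15.6x


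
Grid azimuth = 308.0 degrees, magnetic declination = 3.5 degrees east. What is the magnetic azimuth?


magnetic azimuth = grid azimuth - declination (east +ve)
mag_az = 308.0 - 3.5 = 304.5 degrees

304.5 degrees


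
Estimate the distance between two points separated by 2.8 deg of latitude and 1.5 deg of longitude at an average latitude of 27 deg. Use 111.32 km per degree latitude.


dlat_km = 2.8 * 111.32 = 311.696
dlon_km = 1.5 * 111.32 * cos(27) ≈ 148.78
dist = sqrt(311.696^2 + 148.78^2) ≈ 345.4 km

345.4 km


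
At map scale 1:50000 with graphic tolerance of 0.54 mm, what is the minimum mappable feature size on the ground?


ground = 0.54 mm * 50000 / 1000 = 27.0 m

27.0 m


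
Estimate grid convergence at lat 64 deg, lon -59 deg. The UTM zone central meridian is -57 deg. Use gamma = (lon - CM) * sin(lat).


gamma = (-59 - -57) * sin(64) = -2 * 0.898794 = -1.798 degrees

-1.798 degrees


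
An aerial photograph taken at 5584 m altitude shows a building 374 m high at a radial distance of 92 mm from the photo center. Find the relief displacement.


d = h * r / H = 374 * 92 / 5584 = 6.16 mm

6.16 mm


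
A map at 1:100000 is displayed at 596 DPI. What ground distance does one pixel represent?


pixel_cm = 2.54 / 596 ≈ 0.004262 cm
ground = pixel_cm * 100000 / 100 = 2.54 * 100000 / (596 * 100) = 254000 / 59600 ≈ 4.26 m

4.26 m


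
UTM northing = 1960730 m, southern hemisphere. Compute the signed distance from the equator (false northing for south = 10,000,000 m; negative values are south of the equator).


For southern: actual = 1960730 - 10000000 = -8039270 m

-8039270 m


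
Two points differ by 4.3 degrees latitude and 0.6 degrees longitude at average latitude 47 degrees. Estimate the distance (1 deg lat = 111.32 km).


dlat_km = 4.3 * 111.32 = 478.676
dlon_km = 0.6 * 111.32 * cos(47) ≈ 45.552
dist = sqrt(478.676^2 + 45.552^2) ≈ 480.8 km

480.8 km


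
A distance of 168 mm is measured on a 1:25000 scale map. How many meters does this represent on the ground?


ground = 168 mm * 25000 / 1000 = 4200.0 m

4200.0 m


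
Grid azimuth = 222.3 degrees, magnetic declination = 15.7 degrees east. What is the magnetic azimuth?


magnetic azimuth = grid azimuth - declination (east +ve)
mag_az = 222.3 - 15.7 = 206.6 degrees

206.6 degrees


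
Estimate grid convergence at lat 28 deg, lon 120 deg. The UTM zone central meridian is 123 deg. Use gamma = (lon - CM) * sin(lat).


gamma = (120 - 123) * sin(28) = -3 * 0.469472 = -1.408 degrees

-1.408 degrees


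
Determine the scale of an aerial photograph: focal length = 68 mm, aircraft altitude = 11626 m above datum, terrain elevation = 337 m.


scale = f / (H - h) = 68 mm / 11289 m = 68 / 11289000 = 1:166015

1:166015


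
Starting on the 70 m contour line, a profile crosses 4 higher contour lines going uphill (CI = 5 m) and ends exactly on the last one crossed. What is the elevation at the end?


elevation = 70 + 4 * 5 = 90 m

90 m


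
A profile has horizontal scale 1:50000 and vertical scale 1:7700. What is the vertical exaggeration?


VE = horizontal_scale / vertical_scale = 50000 / 7700 ≈ 6.5

6.5x


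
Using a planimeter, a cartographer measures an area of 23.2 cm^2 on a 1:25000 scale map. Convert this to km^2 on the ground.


ground_area = 23.2 * (25000/100)^2 = 1450000.0 m^2 = 1.45 km^2

1.45 km^2


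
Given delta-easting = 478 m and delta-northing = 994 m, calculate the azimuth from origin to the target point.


az = atan2(478, 994) = 25.7 deg
adjusted to 0-360: 25.7 degrees

25.7 degrees


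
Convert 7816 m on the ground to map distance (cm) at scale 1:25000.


map_cm = 7816 * 100 / 25000 = 31.264 cm ≈ 31.26 cm

31.26 cm


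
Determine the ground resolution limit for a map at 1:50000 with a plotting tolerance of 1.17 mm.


ground = 1.17 mm * 50000 / 1000 = 58.5 m

58.5 m


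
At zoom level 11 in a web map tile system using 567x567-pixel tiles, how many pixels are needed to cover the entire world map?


tiles per axis = 2^11 = 2048
total tiles = 2048^2 = 4194304
pixels per axis = 2048 * 567 = 1161216
total pixels = 1161216^2 = 1348422598656

1348422598656 pixels


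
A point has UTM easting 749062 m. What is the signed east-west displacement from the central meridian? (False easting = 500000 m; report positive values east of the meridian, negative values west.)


displacement = 749062 - 500000 = 249062 m

249062 m


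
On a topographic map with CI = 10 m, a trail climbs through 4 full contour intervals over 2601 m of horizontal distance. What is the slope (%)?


elevation change = 4 * 10 = 40 m
slope = 40 / 2601 * 100 = 1.5%

1.5%


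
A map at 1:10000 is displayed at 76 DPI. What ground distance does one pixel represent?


pixel_cm = 2.54 / 76 ≈ 0.033421 cm
ground = pixel_cm * 10000 / 100 = 2.54 * 10000 / (76 * 100) = 25400 / 7600 ≈ 3.34 m

3.34 m


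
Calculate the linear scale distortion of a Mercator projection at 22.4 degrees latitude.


SF = 1 / cos(22.4) = 1 / 0.924546 = 1.082

1.082


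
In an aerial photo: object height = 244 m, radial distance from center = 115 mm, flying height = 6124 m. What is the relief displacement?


d = h * r / H = 244 * 115 / 6124 = 4.58 mm

4.58 mm


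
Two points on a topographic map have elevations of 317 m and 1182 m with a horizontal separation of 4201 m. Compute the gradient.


gradient = (1182 - 317) / 4201 = 865 / 4201 = 0.2059

0.2059


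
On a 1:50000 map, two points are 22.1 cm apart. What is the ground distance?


ground = 22.1 cm * 50000 / 100 = 11050.0 m = 11.05 km

11.05 km


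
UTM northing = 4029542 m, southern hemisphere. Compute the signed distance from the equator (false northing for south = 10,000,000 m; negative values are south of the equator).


For southern: actual = 4029542 - 10000000 = -5970458 m

-5970458 m


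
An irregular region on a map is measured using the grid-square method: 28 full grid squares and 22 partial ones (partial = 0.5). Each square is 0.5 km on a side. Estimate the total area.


effective squares = 28 + 22 * 0.5 = 39.0
area = 39.0 * 0.25 = 9.75 km^2

9.75 km^2


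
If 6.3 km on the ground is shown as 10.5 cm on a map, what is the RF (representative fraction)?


ground = 6.3 km = 630000 cm; RF denominator = ground / map = 630000 / 10.5 = 60000; RF = 1:60000

1:60000


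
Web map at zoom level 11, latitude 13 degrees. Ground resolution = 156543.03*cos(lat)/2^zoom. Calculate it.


res = 156543.03 * cos(13) / 2^11 = 156543.03 * 0.97437006 / 2048 = 74.48 m/pixel

74.48 m/pixel


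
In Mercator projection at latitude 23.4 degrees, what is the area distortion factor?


area_distortion = 1/cos^2(23.4) = 1.187

1.187


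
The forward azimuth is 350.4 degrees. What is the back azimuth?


back azimuth = (350.4 + 180) mod 360 = 170.4 degrees

170.4 degrees


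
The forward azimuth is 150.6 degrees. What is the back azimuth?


back azimuth = (150.6 + 180) mod 360 = 330.6 degrees

330.6 degrees


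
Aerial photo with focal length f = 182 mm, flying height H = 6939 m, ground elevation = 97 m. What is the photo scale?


scale = f / (H - h) = 182 mm / 6842 m = 182 / 6842000 = 1:37593

1:37593


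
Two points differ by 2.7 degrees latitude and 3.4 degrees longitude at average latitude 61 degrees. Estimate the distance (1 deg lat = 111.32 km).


dlat_km = 2.7 * 111.32 = 300.564
dlon_km = 3.4 * 111.32 * cos(61) ≈ 183.495
dist = sqrt(300.564^2 + 183.495^2) ≈ 352.1 km

352.1 km


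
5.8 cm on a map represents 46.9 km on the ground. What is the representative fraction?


ground = 46.9 km = 4690000 cm; RF denominator = ground / map = 4690000 / 5.8 ≈ 808621; RF = 1:808621

1:808621


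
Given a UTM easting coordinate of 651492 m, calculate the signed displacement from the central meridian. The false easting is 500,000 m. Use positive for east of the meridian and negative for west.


displacement = 651492 - 500000 = 151492 m

151492 m


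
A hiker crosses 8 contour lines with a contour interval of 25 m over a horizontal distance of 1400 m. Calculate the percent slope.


elevation change = 8 * 25 = 200 m
slope = 200 / 1400 * 100 = 14.3%

14.3%


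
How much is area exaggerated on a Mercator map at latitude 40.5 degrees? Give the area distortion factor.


area_distortion = 1/cos^2(40.5) = 1.729

1.729


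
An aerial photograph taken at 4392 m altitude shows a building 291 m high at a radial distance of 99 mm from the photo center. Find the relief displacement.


d = h * r / H = 291 * 99 / 4392 = 6.56 mm

6.56 mm


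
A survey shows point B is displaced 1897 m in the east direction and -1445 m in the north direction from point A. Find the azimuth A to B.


az = atan2(1897, -1445) = 127.3 deg
adjusted to 0-360: 127.3 degrees

127.3 degrees


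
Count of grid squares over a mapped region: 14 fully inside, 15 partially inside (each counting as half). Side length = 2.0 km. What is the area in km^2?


effective squares = 14 + 15 * 0.5 = 21.5
area = 21.5 * 4.0 = 86.0 km^2

86.0 km^2


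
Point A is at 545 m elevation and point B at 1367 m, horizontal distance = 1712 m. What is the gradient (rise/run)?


gradient = (1367 - 545) / 1712 = 822 / 1712 = 0.4801

0.4801


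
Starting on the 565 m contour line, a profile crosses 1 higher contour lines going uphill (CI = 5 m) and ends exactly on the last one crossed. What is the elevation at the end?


elevation = 565 + 1 * 5 = 570 m

570 m


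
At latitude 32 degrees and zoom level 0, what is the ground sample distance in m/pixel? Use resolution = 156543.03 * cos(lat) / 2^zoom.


res = 156543.03 * cos(32) / 2^0 = 156543.03 * 0.8480481 / 1 = 132756.02 m/pixel

132756.02 m/pixel


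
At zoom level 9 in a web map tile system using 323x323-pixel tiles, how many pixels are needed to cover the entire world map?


tiles per axis = 2^9 = 512
total tiles = 512^2 = 262144
pixels per axis = 512 * 323 = 165376
total pixels = 165376^2 = 27349221376

27349221376 pixels


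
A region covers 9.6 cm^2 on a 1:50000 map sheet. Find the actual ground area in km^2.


ground_area = 9.6 * (50000/100)^2 = 2400000.0 m^2 = 2.4 km^2

2.4 km^2


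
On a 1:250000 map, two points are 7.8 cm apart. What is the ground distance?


ground = 7.8 cm * 250000 / 100 = 19500.0 m = 19.5 km

19.5 km


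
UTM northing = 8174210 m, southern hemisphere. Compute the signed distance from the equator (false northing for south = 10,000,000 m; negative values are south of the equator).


For southern: actual = 8174210 - 10000000 = -1825790 m

-1825790 m


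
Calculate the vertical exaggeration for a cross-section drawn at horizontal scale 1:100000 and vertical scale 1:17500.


VE = horizontal_scale / vertical_scale = 100000 / 17500 ≈ 5.7

5.7x


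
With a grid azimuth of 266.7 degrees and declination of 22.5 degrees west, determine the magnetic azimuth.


magnetic azimuth = grid azimuth - declination (east +ve)
mag_az = 266.7 - -22.5 = 289.2 degrees

289.2 degrees


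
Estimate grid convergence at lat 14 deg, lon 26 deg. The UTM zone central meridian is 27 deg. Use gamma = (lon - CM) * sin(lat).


gamma = (26 - 27) * sin(14) = -1 * 0.241922 = -0.242 degrees

-0.242 degrees


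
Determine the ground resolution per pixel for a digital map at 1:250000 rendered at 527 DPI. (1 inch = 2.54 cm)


pixel_cm = 2.54 / 527 ≈ 0.00482 cm
ground = pixel_cm * 250000 / 100 = 2.54 * 250000 / (527 * 100) = 635000 / 52700 ≈ 12.05 m

12.05 m


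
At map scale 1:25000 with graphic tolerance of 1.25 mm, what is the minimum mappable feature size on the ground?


ground = 1.25 mm * 25000 / 1000 = 31.25 m

31.25 m


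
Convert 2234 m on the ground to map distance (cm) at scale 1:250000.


map_cm = 2234 * 100 / 250000 = 0.8936 cm ≈ 0.89 cm

0.89 cm


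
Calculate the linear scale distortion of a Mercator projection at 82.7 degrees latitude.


SF = 1 / cos(82.7) = 1 / 0.127065 = 7.87

7.87


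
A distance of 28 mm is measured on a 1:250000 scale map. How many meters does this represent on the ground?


ground = 28 mm * 250000 / 1000 = 7000.0 m

7000.0 m


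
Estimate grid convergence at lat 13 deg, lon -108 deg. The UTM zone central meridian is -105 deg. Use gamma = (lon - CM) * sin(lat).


gamma = (-108 - -105) * sin(13) = -3 * 0.224951 = -0.675 degrees

-0.675 degrees


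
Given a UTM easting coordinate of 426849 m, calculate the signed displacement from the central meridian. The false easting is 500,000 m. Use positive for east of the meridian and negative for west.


displacement = 426849 - 500000 = -73151 m

-73151 m


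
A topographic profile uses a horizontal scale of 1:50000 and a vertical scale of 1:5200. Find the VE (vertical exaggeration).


VE = horizontal_scale / vertical_scale = 50000 / 5200 ≈ 9.6

9.6x


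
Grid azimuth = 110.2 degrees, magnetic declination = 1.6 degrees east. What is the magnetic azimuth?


magnetic azimuth = grid azimuth - declination (east +ve)
mag_az = 110.2 - 1.6 = 108.6 degrees

108.6 degrees


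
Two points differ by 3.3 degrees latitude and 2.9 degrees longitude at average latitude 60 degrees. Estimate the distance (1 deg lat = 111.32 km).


dlat_km = 3.3 * 111.32 = 367.356
dlon_km = 2.9 * 111.32 * cos(60) ≈ 161.414
dist = sqrt(367.356^2 + 161.414^2) ≈ 401.3 km

401.3 km


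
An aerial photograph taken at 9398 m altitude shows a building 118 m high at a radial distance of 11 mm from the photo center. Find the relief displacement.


d = h * r / H = 118 * 11 / 9398 = 0.14 mm

0.14 mm


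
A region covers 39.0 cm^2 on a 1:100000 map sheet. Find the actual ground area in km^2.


ground_area = 39.0 * (100000/100)^2 = 39000000.0 m^2 = 39.0 km^2

39.0 km^2


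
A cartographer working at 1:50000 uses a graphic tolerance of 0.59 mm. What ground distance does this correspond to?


ground = 0.59 mm * 50000 / 1000 = 29.5 m

29.5 m


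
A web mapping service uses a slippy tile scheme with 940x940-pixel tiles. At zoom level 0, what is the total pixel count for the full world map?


tiles per axis = 2^0 = 1
total tiles = 1^2 = 1
pixels per axis = 1 * 940 = 940
total pixels = 940^2 = 883600

883600 pixels


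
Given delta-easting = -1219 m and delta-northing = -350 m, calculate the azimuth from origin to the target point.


az = atan2(-1219, -350) = -106.0 deg
adjusted to 0-360: 254.0 degrees

254.0 degrees


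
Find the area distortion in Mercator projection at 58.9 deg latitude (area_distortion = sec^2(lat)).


area_distortion = 1/cos^2(58.9) = 3.748

3.748


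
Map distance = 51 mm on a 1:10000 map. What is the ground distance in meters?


ground = 51 mm * 10000 / 1000 = 510.0 m

510.0 m


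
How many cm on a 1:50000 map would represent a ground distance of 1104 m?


map_cm = 1104 * 100 / 50000 = 2.208 cm ≈ 2.21 cm

2.21 cm


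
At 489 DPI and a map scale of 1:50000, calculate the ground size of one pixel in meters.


pixel_cm = 2.54 / 489 ≈ 0.005194 cm
ground = pixel_cm * 50000 / 100 = 2.54 * 50000 / (489 * 100) = 127000 / 48900 ≈ 2.6 m

2.6 m


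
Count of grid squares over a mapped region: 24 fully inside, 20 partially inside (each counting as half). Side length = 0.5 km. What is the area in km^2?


effective squares = 24 + 20 * 0.5 = 34.0
area = 34.0 * 0.25 = 8.5 km^2

8.5 km^2


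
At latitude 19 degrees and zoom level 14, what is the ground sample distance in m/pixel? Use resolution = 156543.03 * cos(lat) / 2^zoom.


res = 156543.03 * cos(19) / 2^14 = 156543.03 * 0.94551858 / 16384 = 9.03 m/pixel

9.03 m/pixel


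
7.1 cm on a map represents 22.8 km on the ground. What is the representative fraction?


ground = 22.8 km = 2280000 cm; RF denominator = ground / map = 2280000 / 7.1 ≈ 321127; RF = 1:321127

1:321127


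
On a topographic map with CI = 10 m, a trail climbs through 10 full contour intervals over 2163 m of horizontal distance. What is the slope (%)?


elevation change = 10 * 10 = 100 m
slope = 100 / 2163 * 100 = 4.6%

4.6%


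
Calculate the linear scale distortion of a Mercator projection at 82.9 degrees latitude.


SF = 1 / cos(82.9) = 1 / 0.123601 = 8.091

8.091


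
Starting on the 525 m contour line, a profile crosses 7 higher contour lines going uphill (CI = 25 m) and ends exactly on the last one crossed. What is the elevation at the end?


elevation = 525 + 7 * 25 = 700 m

700 m


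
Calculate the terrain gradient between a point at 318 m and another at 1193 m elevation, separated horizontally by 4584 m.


gradient = (1193 - 318) / 4584 = 875 / 4584 = 0.1909

0.1909


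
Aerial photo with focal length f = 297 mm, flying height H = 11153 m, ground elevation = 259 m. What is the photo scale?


scale = f / (H - h) = 297 mm / 10894 m = 297 / 10894000 = 1:36680

1:36680


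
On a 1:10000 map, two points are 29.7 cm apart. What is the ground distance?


ground = 29.7 cm * 10000 / 100 = 2970.0 m = 2.97 km

2.97 km


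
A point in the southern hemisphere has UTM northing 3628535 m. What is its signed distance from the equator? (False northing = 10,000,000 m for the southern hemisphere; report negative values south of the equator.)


For southern: actual = 3628535 - 10000000 = -6371465 m

-6371465 m


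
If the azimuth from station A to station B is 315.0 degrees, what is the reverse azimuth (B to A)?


back azimuth = (315.0 + 180) mod 360 = 135.0 degrees

135.0 degrees


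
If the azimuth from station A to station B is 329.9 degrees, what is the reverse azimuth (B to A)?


back azimuth = (329.9 + 180) mod 360 = 149.9 degrees

149.9 degrees


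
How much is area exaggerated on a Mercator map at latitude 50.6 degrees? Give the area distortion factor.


area_distortion = 1/cos^2(50.6) = 2.482

2.482


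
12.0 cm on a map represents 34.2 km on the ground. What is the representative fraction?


ground = 34.2 km = 3420000 cm; RF denominator = ground / map = 3420000 / 12.0 = 285000; RF = 1:285000

1:285000


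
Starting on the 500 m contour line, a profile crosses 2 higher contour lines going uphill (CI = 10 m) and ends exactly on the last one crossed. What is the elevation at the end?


elevation = 500 + 2 * 10 = 520 m

520 m


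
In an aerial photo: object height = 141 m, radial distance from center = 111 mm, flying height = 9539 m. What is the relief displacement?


d = h * r / H = 141 * 111 / 9539 = 1.64 mm

1.64 mm


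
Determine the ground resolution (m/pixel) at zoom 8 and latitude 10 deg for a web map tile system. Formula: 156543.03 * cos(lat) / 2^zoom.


res = 156543.03 * cos(10) / 2^8 = 156543.03 * 0.98480775 / 256 = 602.21 m/pixel

602.21 m/pixel


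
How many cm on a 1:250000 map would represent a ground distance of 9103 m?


map_cm = 9103 * 100 / 250000 = 3.6412 cm ≈ 3.64 cm

3.64 cm
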